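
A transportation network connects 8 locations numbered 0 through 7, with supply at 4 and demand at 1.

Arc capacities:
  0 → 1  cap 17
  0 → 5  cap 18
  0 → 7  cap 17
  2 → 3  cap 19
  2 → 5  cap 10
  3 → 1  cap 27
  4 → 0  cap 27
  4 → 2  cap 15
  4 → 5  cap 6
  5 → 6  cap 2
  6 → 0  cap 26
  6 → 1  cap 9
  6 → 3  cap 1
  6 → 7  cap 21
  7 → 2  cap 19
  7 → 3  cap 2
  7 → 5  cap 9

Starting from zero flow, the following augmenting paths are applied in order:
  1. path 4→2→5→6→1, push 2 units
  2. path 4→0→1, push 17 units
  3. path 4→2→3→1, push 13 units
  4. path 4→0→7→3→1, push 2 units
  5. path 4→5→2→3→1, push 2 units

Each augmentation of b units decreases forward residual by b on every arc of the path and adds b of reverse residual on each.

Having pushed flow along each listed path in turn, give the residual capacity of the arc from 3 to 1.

Residual capacity of (3,1): 10

after path 1 (4→2→5→6→1, push 2): res(3,1)=27
after path 2 (4→0→1, push 17): res(3,1)=27
after path 3 (4→2→3→1, push 13): res(3,1)=14
after path 4 (4→0→7→3→1, push 2): res(3,1)=12
after path 5 (4→5→2→3→1, push 2): res(3,1)=10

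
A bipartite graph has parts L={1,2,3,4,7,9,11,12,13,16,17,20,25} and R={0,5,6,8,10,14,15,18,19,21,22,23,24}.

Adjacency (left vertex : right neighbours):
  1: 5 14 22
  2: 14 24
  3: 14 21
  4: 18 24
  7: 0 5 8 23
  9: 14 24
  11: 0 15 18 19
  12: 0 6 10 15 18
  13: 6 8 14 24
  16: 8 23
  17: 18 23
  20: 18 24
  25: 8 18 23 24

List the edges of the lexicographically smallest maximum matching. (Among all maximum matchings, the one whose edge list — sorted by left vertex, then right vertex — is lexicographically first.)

|M| = 11 (so the lex-smallest maximum matching has 11 edges)
process left vertices in ascending order; for each, take the smallest-labelled available neighbour that still permits 11 edges overall, or leave it unmatched if none does
lex-smallest matching: {1-5, 2-14, 3-21, 4-18, 7-0, 9-24, 11-15, 12-10, 13-6, 16-8, 17-23}

Lex-smallest maximum matching: {(1,5), (2,14), (3,21), (4,18), (7,0), (9,24), (11,15), (12,10), (13,6), (16,8), (17,23)}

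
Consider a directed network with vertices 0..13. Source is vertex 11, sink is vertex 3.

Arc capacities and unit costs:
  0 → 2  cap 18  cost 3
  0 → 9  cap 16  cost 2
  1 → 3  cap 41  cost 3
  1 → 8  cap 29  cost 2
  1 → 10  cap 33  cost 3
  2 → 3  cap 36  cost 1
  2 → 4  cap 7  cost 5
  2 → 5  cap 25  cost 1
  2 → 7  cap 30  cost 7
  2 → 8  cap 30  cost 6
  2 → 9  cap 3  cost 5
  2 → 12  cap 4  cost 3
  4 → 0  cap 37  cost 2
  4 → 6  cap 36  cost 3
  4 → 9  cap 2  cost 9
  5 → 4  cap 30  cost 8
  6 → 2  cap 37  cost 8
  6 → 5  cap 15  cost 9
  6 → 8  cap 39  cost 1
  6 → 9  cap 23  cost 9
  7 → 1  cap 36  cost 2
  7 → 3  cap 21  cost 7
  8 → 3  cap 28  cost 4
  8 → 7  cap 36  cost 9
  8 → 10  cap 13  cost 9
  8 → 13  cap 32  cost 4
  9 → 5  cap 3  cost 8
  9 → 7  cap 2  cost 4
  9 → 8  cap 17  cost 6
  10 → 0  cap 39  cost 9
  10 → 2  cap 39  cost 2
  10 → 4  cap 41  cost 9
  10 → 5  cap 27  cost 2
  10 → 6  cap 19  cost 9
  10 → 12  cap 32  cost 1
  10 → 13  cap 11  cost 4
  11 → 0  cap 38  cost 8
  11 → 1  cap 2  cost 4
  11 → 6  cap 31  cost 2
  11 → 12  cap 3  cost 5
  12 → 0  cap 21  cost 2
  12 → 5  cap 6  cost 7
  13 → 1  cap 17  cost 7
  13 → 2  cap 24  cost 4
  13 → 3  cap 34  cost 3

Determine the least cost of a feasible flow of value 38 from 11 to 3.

Minimum cost for 38 units: 297

shortest-cost path #1: 11→1→3 push 2 @ unit cost 7 (adds 14)
shortest-cost path #2: 11→6→8→3 push 28 @ unit cost 7 (adds 196)
shortest-cost path #3: 11→6→8→13→3 push 3 @ unit cost 10 (adds 30)
shortest-cost path #4: 11→12→0→2→3 push 3 @ unit cost 11 (adds 33)
shortest-cost path #5: 11→0→2→3 push 2 @ unit cost 12 (adds 24)
total cost = 297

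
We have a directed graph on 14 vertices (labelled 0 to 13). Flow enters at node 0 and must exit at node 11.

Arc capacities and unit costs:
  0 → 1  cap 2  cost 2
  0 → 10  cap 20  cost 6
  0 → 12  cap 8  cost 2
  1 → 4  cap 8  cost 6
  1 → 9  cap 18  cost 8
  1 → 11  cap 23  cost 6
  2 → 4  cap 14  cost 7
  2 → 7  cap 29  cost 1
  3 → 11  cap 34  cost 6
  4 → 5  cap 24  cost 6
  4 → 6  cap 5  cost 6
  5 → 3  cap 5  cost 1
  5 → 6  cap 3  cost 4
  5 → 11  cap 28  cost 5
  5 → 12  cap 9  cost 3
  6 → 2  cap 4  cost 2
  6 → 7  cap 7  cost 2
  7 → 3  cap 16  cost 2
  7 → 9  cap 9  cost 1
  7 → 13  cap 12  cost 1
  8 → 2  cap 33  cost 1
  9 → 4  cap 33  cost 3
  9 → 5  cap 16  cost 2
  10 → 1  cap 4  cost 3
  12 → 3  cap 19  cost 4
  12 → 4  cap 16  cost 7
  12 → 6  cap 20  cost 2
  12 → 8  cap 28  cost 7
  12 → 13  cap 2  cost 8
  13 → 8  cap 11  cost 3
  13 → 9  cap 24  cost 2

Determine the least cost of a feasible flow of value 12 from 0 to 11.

Minimum cost for 12 units: 142

shortest-cost path #1: 0→1→11 push 2 @ unit cost 8 (adds 16)
shortest-cost path #2: 0→12→3→11 push 8 @ unit cost 12 (adds 96)
shortest-cost path #3: 0→10→1→11 push 2 @ unit cost 15 (adds 30)
total cost = 142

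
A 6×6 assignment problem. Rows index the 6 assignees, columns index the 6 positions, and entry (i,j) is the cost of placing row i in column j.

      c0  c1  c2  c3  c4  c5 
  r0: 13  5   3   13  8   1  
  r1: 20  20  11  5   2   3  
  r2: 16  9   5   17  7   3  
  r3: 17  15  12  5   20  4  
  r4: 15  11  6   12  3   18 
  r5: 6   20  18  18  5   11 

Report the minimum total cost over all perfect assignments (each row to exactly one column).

one of 2 optimal assignments: row0→col1 (cost 5), row1→col4 (cost 2), row2→col5 (cost 3), row3→col3 (cost 5), row4→col2 (cost 6), row5→col0 (cost 6)
total = 5 + 2 + 3 + 5 + 6 + 6 = 27

Minimum assignment cost: 27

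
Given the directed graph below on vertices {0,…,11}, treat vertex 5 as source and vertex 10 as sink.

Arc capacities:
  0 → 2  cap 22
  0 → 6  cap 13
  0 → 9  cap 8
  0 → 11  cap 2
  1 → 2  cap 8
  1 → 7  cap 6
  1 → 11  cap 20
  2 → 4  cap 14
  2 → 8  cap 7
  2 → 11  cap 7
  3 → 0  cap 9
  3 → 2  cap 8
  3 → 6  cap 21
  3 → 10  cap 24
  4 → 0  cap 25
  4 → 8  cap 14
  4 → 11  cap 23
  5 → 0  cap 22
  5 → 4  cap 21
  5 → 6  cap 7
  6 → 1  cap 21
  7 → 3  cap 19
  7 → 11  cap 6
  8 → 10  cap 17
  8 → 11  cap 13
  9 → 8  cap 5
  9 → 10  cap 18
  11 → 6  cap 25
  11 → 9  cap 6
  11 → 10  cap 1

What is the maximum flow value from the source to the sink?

Maximum flow value: 38

augment #1: 5→0→9→10 bottleneck 8, total now 8
augment #2: 5→0→11→10 bottleneck 1, total now 9
augment #3: 5→4→8→10 bottleneck 14, total now 23
augment #4: 5→0→2→8→10 bottleneck 3, total now 26
augment #5: 5→0→11→9→10 bottleneck 1, total now 27
augment #6: 5→4→11→9→10 bottleneck 5, total now 32
augment #7: 5→6→1→7→3→10 bottleneck 6, total now 38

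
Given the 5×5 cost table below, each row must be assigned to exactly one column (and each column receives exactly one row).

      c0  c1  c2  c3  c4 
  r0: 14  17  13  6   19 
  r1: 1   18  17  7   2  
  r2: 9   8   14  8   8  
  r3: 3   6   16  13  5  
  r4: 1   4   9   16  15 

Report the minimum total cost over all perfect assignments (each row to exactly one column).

Minimum assignment cost: 28

optimal assignment: row0→col3 (cost 6), row1→col4 (cost 2), row2→col1 (cost 8), row3→col0 (cost 3), row4→col2 (cost 9)
total = 6 + 2 + 8 + 3 + 9 = 28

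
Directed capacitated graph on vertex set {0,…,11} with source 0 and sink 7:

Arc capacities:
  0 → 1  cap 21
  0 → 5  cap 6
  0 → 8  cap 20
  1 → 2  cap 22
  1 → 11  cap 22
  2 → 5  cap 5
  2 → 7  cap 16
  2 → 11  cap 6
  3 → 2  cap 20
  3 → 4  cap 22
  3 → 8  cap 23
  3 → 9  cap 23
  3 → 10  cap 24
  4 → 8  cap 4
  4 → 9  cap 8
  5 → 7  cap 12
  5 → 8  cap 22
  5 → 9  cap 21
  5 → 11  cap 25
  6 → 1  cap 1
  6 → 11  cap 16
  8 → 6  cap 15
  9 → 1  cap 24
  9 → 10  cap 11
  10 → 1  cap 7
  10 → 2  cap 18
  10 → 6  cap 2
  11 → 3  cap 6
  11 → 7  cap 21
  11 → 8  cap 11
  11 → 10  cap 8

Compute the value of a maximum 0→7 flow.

Maximum flow value: 42

augment #1: 0→5→7 bottleneck 6, total now 6
augment #2: 0→1→2→7 bottleneck 16, total now 22
augment #3: 0→1→11→7 bottleneck 5, total now 27
augment #4: 0→8→6→11→7 bottleneck 15, total now 42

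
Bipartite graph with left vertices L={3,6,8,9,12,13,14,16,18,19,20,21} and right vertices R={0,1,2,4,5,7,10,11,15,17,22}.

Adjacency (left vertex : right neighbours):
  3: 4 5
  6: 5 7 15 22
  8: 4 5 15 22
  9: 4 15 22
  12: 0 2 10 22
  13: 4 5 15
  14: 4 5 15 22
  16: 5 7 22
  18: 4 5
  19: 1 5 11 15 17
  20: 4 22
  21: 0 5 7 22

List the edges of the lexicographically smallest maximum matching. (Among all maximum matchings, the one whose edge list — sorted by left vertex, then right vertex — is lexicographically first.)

Lex-smallest maximum matching: {(3,4), (6,5), (8,15), (9,22), (12,2), (16,7), (19,1), (21,0)}

|M| = 8 (so the lex-smallest maximum matching has 8 edges)
process left vertices in ascending order; for each, take the smallest-labelled available neighbour that still permits 8 edges overall, or leave it unmatched if none does
lex-smallest matching: {3-4, 6-5, 8-15, 9-22, 12-2, 16-7, 19-1, 21-0}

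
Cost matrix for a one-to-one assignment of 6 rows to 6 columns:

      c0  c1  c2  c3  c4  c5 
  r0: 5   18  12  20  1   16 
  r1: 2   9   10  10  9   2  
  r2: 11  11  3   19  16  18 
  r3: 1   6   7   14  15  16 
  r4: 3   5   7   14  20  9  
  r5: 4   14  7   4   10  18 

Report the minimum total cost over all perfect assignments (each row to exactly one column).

Minimum assignment cost: 16

optimal assignment: row0→col4 (cost 1), row1→col5 (cost 2), row2→col2 (cost 3), row3→col0 (cost 1), row4→col1 (cost 5), row5→col3 (cost 4)
total = 1 + 2 + 3 + 1 + 5 + 4 = 16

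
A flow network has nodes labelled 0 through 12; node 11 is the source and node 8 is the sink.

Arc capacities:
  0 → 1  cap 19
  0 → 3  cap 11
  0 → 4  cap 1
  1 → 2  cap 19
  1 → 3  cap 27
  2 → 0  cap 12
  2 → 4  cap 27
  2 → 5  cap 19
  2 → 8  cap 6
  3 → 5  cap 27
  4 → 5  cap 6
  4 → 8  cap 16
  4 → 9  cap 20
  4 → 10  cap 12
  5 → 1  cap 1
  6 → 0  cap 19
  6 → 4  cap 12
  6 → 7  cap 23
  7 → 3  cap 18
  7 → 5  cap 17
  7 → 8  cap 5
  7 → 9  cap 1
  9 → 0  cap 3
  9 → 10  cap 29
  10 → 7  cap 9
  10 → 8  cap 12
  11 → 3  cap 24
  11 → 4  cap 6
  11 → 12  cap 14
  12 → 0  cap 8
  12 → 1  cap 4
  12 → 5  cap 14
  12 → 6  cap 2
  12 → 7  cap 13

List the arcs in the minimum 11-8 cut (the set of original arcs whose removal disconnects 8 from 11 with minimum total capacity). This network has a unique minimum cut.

Min-cut arcs: {(5,1), (11,4), (11,12)} (total capacity 21)

augment #1: 11→4→8 push 6
augment #2: 11→12→7→8 push 5
augment #3: 11→12→0→4→8 push 1
augment #4: 11→12→1→2→8 push 4
augment #5: 11→12→6→4→8 push 2
augment #6: 11→3→5→1→2→8 push 1
augment #7: 11→12→0→1→2→8 push 1
augment #8: 11→12→7→9→10→8 push 1
max flow = 21; residual-reachable set from 11 gives S-side
cut edges (S→T): {(5,1), (11,4), (11,12)} total cap 21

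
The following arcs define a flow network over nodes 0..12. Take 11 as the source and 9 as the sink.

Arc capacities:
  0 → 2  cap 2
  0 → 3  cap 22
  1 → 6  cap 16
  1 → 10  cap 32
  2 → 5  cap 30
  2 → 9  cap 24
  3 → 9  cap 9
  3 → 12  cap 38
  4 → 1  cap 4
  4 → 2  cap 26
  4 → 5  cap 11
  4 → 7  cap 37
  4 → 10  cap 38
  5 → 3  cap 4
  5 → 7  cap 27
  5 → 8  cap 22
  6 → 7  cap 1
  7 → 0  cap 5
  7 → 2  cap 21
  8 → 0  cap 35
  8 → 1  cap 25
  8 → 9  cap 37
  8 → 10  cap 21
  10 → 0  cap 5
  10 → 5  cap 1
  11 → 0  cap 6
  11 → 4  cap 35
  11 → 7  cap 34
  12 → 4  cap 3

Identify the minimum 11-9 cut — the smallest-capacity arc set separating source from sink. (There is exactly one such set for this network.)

augment #1: 11→0→2→9 push 2
augment #2: 11→0→3→9 push 4
augment #3: 11→4→2→9 push 22
augment #4: 11→4→5→3→9 push 4
augment #5: 11→4→5→8→9 push 7
augment #6: 11→7→0→3→9 push 1
augment #7: 11→4→2→5→8→9 push 2
augment #8: 11→7→2→5→8→9 push 13
max flow = 55; residual-reachable set from 11 gives S-side
cut edges (S→T): {(2,9), (3,9), (5,8)} total cap 55

Min-cut arcs: {(2,9), (3,9), (5,8)} (total capacity 55)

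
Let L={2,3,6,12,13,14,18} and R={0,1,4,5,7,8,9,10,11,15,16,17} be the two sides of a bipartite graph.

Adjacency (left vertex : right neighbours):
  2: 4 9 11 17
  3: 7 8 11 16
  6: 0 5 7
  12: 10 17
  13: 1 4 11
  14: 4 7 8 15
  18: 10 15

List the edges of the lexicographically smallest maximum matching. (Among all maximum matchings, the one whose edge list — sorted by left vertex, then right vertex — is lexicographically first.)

Lex-smallest maximum matching: {(2,4), (3,7), (6,0), (12,10), (13,1), (14,8), (18,15)}

|M| = 7 (so the lex-smallest maximum matching has 7 edges)
process left vertices in ascending order; for each, take the smallest-labelled available neighbour that still permits 7 edges overall, or leave it unmatched if none does
lex-smallest matching: {2-4, 3-7, 6-0, 12-10, 13-1, 14-8, 18-15}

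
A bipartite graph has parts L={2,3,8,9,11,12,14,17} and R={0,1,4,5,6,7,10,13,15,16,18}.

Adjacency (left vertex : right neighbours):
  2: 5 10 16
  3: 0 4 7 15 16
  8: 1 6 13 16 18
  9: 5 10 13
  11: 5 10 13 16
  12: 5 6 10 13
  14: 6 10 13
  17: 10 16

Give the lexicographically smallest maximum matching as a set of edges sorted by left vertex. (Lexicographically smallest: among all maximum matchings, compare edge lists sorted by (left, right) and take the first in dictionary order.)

Lex-smallest maximum matching: {(2,5), (3,0), (8,1), (9,10), (11,13), (12,6), (17,16)}

|M| = 7 (so the lex-smallest maximum matching has 7 edges)
process left vertices in ascending order; for each, take the smallest-labelled available neighbour that still permits 7 edges overall, or leave it unmatched if none does
lex-smallest matching: {2-5, 3-0, 8-1, 9-10, 11-13, 12-6, 17-16}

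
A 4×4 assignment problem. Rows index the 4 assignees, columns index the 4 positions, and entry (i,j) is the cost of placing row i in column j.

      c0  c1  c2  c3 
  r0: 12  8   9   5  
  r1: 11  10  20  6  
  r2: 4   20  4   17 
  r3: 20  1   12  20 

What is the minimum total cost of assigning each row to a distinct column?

Minimum assignment cost: 20

optimal assignment: row0→col2 (cost 9), row1→col3 (cost 6), row2→col0 (cost 4), row3→col1 (cost 1)
total = 9 + 6 + 4 + 1 = 20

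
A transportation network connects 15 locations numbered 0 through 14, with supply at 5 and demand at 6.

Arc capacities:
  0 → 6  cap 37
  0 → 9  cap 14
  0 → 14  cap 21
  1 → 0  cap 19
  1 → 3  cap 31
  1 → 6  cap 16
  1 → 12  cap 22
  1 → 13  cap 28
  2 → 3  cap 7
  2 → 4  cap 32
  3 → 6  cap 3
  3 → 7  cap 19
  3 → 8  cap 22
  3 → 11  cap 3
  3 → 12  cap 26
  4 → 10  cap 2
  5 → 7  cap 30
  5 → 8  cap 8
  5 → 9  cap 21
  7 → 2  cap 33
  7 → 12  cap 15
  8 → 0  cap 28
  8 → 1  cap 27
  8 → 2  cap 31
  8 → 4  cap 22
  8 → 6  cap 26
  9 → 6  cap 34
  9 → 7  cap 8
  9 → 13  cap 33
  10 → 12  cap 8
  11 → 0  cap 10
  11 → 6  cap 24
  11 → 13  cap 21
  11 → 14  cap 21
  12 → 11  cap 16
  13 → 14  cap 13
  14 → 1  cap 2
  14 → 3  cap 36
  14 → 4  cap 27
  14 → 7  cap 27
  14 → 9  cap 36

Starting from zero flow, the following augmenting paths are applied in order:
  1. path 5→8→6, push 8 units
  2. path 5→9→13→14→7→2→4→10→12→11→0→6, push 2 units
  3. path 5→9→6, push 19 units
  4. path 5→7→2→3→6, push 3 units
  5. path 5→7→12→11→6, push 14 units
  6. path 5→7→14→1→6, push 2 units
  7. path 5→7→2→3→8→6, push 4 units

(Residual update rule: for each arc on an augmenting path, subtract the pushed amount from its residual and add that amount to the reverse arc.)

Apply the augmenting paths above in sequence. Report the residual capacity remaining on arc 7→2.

Residual capacity of (7,2): 24

after path 1 (5→8→6, push 8): res(7,2)=33
after path 2 (5→9→13→14→7→2→4→10→12→11→0→6, push 2): res(7,2)=31
after path 3 (5→9→6, push 19): res(7,2)=31
after path 4 (5→7→2→3→6, push 3): res(7,2)=28
after path 5 (5→7→12→11→6, push 14): res(7,2)=28
after path 6 (5→7→14→1→6, push 2): res(7,2)=28
after path 7 (5→7→2→3→8→6, push 4): res(7,2)=24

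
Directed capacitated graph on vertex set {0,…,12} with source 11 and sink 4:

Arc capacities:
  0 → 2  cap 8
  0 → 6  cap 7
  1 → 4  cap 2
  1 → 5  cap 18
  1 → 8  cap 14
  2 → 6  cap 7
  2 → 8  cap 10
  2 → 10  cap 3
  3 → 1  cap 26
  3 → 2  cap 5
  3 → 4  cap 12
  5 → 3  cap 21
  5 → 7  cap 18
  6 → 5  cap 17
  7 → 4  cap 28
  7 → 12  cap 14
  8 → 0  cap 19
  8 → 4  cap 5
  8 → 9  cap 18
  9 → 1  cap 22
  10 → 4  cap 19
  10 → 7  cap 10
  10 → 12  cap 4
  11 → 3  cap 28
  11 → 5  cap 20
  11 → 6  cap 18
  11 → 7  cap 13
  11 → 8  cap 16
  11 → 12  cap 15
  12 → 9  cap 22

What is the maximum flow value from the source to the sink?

Maximum flow value: 50

augment #1: 11→3→4 bottleneck 12, total now 12
augment #2: 11→7→4 bottleneck 13, total now 25
augment #3: 11→8→4 bottleneck 5, total now 30
augment #4: 11→3→1→4 bottleneck 2, total now 32
augment #5: 11→5→7→4 bottleneck 15, total now 47
augment #6: 11→3→2→10→4 bottleneck 3, total now 50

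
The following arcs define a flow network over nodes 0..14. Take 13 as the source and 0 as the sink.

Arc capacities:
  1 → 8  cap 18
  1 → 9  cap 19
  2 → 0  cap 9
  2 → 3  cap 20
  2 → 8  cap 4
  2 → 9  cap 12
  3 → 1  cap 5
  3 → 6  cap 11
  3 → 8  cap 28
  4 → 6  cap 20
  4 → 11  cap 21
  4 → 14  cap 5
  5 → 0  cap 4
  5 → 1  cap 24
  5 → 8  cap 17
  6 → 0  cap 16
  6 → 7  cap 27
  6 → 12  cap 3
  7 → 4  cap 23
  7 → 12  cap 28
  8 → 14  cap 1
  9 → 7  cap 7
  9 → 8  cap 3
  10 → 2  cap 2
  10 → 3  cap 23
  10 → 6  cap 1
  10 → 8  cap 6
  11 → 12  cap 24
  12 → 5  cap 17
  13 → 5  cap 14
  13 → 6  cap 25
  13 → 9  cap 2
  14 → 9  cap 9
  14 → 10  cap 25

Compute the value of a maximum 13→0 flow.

Maximum flow value: 22

augment #1: 13→5→0 bottleneck 4, total now 4
augment #2: 13→6→0 bottleneck 16, total now 20
augment #3: 13→5→8→14→10→2→0 bottleneck 1, total now 21
augment #4: 13→6→7→4→14→10→2→0 bottleneck 1, total now 22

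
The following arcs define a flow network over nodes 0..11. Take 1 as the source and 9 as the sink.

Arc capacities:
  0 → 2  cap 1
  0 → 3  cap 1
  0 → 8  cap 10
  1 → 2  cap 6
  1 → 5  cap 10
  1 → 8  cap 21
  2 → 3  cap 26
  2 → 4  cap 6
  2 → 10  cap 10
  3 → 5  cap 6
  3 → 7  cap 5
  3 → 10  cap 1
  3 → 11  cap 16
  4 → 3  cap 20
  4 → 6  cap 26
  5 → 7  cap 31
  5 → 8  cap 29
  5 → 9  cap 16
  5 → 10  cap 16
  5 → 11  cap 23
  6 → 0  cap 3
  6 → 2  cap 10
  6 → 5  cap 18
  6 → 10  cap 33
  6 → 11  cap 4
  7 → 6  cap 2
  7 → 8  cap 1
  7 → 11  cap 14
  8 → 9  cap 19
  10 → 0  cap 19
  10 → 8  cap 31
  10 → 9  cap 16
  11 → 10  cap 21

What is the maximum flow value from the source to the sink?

augment #1: 1→5→9 bottleneck 10, total now 10
augment #2: 1→8→9 bottleneck 19, total now 29
augment #3: 1→2→10→9 bottleneck 6, total now 35

Maximum flow value: 35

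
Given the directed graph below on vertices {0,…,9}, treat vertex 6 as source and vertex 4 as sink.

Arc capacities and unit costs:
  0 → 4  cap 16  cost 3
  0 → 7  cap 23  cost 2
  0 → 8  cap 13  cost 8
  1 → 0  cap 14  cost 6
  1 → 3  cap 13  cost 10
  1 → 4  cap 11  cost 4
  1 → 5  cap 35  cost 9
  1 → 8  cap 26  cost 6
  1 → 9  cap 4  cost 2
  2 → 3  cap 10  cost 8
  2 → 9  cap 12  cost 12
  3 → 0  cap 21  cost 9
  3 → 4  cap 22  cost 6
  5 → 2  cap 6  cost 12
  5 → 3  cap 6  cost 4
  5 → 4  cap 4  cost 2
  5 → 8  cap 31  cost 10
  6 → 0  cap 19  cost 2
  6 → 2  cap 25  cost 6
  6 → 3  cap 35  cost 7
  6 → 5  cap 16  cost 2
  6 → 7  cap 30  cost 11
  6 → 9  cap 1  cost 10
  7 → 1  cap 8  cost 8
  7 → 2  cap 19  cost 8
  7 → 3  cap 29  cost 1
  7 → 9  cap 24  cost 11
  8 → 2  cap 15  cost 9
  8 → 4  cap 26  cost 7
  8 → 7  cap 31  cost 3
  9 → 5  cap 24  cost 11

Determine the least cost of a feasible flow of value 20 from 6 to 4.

Minimum cost for 20 units: 96

shortest-cost path #1: 6→5→4 push 4 @ unit cost 4 (adds 16)
shortest-cost path #2: 6→0→4 push 16 @ unit cost 5 (adds 80)
total cost = 96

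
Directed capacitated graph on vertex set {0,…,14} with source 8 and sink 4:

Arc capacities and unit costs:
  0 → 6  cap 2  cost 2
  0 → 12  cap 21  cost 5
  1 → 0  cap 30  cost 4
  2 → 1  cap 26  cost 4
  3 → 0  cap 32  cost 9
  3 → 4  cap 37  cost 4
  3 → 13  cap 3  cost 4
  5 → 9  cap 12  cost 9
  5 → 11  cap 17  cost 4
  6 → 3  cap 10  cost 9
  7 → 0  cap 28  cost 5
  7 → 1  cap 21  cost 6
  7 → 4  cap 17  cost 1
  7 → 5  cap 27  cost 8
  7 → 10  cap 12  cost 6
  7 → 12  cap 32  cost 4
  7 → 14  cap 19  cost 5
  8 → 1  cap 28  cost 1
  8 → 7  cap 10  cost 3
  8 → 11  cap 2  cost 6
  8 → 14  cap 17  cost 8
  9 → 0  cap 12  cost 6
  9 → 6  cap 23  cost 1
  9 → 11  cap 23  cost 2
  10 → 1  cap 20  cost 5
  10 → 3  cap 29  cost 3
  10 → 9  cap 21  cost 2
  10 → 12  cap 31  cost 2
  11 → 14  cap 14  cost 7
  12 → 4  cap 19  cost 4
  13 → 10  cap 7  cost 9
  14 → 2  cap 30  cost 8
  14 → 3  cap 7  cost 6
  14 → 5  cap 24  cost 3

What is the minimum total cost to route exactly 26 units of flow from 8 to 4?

Minimum cost for 26 units: 264

shortest-cost path #1: 8→7→4 push 10 @ unit cost 4 (adds 40)
shortest-cost path #2: 8→1→0→12→4 push 16 @ unit cost 14 (adds 224)
total cost = 264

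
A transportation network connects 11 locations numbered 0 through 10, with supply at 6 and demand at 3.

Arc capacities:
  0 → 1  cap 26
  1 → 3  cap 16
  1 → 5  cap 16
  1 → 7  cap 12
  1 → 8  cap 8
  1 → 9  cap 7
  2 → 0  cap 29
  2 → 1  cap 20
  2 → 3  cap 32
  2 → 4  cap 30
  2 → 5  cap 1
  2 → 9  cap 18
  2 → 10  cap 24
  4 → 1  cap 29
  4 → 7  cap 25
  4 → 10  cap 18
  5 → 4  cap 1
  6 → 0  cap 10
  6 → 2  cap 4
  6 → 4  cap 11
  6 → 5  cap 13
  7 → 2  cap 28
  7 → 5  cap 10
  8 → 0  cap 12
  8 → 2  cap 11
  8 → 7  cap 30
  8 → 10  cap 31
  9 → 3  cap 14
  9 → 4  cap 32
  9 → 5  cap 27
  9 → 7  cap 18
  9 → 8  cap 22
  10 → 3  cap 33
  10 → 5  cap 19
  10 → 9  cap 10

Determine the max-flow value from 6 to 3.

augment #1: 6→2→3 bottleneck 4, total now 4
augment #2: 6→0→1→3 bottleneck 10, total now 14
augment #3: 6→4→1→3 bottleneck 6, total now 20
augment #4: 6→4→10→3 bottleneck 5, total now 25
augment #5: 6→5→4→10→3 bottleneck 1, total now 26

Maximum flow value: 26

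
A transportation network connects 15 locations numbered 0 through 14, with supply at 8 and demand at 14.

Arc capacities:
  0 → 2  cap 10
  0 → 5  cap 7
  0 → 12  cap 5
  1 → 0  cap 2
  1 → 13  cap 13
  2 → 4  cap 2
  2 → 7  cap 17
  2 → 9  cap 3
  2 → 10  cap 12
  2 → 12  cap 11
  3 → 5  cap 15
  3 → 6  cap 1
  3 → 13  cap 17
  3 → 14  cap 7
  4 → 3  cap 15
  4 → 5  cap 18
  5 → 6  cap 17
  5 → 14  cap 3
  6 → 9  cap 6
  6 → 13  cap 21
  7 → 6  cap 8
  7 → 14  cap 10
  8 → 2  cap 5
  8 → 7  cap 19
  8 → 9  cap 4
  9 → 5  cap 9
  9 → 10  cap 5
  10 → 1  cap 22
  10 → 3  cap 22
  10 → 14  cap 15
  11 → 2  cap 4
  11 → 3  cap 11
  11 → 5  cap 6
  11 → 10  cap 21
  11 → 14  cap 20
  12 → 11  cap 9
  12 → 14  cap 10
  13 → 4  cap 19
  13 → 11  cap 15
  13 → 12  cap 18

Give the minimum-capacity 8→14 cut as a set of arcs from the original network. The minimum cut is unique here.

Min-cut arcs: {(7,6), (7,14), (8,2), (8,9)} (total capacity 27)

augment #1: 8→7→14 push 10
augment #2: 8→2→10→14 push 5
augment #3: 8→9→5→14 push 3
augment #4: 8→9→10→14 push 1
augment #5: 8→7→6→9→10→14 push 4
augment #6: 8→7→6→13→11→14 push 4
max flow = 27; residual-reachable set from 8 gives S-side
cut edges (S→T): {(7,6), (7,14), (8,2), (8,9)} total cap 27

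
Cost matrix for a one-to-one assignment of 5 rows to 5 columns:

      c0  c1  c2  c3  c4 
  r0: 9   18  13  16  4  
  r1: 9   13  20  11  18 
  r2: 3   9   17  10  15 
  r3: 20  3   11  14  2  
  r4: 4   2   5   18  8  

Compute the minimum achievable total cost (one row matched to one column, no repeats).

Minimum assignment cost: 26

optimal assignment: row0→col4 (cost 4), row1→col3 (cost 11), row2→col0 (cost 3), row3→col1 (cost 3), row4→col2 (cost 5)
total = 4 + 11 + 3 + 3 + 5 = 26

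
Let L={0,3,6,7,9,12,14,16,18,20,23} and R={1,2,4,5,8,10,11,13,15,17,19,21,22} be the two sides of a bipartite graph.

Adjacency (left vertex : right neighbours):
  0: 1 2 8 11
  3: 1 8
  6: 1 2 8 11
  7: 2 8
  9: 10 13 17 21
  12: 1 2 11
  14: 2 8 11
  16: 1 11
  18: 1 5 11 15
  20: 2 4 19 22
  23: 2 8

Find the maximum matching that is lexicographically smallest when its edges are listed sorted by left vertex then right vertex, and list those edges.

|M| = 7 (so the lex-smallest maximum matching has 7 edges)
process left vertices in ascending order; for each, take the smallest-labelled available neighbour that still permits 7 edges overall, or leave it unmatched if none does
lex-smallest matching: {0-1, 3-8, 6-2, 9-10, 12-11, 18-5, 20-4}

Lex-smallest maximum matching: {(0,1), (3,8), (6,2), (9,10), (12,11), (18,5), (20,4)}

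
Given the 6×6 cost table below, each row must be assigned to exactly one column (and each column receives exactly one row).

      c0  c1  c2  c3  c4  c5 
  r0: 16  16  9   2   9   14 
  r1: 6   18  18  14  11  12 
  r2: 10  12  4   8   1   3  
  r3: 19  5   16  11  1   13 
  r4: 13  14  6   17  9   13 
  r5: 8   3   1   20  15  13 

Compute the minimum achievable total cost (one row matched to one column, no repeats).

optimal assignment: row0→col3 (cost 2), row1→col0 (cost 6), row2→col5 (cost 3), row3→col4 (cost 1), row4→col2 (cost 6), row5→col1 (cost 3)
total = 2 + 6 + 3 + 1 + 6 + 3 = 21

Minimum assignment cost: 21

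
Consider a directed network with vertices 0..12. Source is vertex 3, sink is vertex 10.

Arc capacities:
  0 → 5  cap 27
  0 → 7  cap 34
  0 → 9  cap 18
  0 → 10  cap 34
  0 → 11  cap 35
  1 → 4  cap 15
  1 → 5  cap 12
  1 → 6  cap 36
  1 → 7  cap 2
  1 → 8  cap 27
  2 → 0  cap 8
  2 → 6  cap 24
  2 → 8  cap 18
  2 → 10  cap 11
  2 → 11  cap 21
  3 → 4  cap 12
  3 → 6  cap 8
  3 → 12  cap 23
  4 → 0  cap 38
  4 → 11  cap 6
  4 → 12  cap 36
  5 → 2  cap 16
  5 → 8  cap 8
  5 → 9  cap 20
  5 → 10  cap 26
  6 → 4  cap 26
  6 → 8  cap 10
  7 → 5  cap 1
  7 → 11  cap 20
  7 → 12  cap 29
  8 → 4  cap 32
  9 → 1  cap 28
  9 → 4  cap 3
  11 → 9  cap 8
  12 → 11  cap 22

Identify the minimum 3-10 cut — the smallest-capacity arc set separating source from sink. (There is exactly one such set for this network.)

Min-cut arcs: {(3,4), (3,6), (11,9)} (total capacity 28)

augment #1: 3→4→0→10 push 12
augment #2: 3→6→4→0→10 push 8
augment #3: 3→12→11→9→1→5→10 push 8
max flow = 28; residual-reachable set from 3 gives S-side
cut edges (S→T): {(3,4), (3,6), (11,9)} total cap 28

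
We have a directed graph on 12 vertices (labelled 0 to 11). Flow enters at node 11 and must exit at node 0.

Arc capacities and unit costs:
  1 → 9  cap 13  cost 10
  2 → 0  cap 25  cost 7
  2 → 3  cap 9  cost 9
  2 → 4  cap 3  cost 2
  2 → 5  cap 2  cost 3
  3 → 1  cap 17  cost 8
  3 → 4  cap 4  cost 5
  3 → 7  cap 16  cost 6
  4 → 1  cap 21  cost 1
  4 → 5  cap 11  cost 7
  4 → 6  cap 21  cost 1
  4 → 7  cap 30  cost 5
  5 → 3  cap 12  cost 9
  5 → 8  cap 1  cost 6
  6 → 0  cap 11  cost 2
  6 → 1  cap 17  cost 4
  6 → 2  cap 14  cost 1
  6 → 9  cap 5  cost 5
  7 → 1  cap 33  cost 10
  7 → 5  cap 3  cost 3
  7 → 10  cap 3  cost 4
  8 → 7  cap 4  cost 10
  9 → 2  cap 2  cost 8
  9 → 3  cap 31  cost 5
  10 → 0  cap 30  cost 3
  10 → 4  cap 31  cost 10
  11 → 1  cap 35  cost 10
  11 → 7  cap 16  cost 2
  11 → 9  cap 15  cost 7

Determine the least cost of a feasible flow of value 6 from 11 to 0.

shortest-cost path #1: 11→7→10→0 push 3 @ unit cost 9 (adds 27)
shortest-cost path #2: 11→9→2→4→6→0 push 2 @ unit cost 20 (adds 40)
shortest-cost path #3: 11→9→3→4→6→0 push 1 @ unit cost 20 (adds 20)
total cost = 87

Minimum cost for 6 units: 87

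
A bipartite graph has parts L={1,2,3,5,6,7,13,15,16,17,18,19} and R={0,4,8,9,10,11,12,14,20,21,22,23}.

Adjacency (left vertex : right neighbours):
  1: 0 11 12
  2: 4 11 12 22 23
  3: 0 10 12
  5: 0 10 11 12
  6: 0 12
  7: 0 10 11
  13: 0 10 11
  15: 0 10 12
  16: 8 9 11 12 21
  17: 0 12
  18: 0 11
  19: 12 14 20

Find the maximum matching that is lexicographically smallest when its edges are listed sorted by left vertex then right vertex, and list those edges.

|M| = 7 (so the lex-smallest maximum matching has 7 edges)
process left vertices in ascending order; for each, take the smallest-labelled available neighbour that still permits 7 edges overall, or leave it unmatched if none does
lex-smallest matching: {1-0, 2-4, 3-10, 5-11, 6-12, 16-8, 19-14}

Lex-smallest maximum matching: {(1,0), (2,4), (3,10), (5,11), (6,12), (16,8), (19,14)}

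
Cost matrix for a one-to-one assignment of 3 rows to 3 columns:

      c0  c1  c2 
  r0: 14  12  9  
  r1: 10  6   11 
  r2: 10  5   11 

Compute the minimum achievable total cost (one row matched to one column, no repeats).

Minimum assignment cost: 24

optimal assignment: row0→col2 (cost 9), row1→col0 (cost 10), row2→col1 (cost 5)
total = 9 + 10 + 5 = 24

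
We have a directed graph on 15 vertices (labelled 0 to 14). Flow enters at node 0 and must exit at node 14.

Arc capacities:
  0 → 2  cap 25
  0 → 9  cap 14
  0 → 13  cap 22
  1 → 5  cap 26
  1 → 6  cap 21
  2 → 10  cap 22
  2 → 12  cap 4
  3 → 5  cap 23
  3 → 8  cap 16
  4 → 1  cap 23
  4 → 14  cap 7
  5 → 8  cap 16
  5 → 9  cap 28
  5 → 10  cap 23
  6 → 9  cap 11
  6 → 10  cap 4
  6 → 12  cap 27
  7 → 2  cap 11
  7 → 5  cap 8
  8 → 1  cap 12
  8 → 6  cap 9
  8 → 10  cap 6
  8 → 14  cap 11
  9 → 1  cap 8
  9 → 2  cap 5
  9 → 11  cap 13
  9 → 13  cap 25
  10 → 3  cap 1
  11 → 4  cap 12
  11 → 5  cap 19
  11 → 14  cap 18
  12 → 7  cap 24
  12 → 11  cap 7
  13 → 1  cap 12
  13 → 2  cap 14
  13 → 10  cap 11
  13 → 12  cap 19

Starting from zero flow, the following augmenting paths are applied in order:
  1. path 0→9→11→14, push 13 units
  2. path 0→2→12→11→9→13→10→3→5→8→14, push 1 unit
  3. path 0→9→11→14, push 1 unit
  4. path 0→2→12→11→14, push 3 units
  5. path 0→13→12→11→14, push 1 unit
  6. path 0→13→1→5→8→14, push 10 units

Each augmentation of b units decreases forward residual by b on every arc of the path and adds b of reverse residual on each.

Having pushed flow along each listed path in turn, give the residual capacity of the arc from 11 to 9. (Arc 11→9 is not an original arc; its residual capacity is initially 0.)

Residual capacity of (11,9): 13

after path 1 (0→9→11→14, push 13): res(11,9)=13
after path 2 (0→2→12→11→9→13→10→3→5→8→14, push 1): res(11,9)=12
after path 3 (0→9→11→14, push 1): res(11,9)=13
after path 4 (0→2→12→11→14, push 3): res(11,9)=13
after path 5 (0→13→12→11→14, push 1): res(11,9)=13
after path 6 (0→13→1→5→8→14, push 10): res(11,9)=13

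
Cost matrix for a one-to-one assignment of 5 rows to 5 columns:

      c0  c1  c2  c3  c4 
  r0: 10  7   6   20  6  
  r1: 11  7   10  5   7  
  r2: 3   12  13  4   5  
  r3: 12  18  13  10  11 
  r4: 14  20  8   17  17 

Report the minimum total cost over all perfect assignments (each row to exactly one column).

Minimum assignment cost: 34

one of 2 optimal assignments: row0→col1 (cost 7), row1→col3 (cost 5), row2→col0 (cost 3), row3→col4 (cost 11), row4→col2 (cost 8)
total = 7 + 5 + 3 + 11 + 8 = 34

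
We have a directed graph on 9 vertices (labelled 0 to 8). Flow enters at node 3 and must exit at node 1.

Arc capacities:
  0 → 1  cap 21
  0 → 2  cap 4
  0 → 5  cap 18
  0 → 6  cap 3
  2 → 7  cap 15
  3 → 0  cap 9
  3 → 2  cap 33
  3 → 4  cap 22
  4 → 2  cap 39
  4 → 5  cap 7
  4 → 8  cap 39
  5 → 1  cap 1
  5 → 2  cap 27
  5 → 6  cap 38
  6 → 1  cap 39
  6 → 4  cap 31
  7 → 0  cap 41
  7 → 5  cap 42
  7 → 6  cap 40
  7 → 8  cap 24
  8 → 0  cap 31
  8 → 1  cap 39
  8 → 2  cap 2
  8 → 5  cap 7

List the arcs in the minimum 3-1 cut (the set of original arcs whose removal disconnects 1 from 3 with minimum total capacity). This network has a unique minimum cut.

augment #1: 3→0→1 push 9
augment #2: 3→4→5→1 push 1
augment #3: 3→4→8→1 push 21
augment #4: 3→2→7→0→1 push 12
augment #5: 3→2→7→6→1 push 3
max flow = 46; residual-reachable set from 3 gives S-side
cut edges (S→T): {(2,7), (3,0), (3,4)} total cap 46

Min-cut arcs: {(2,7), (3,0), (3,4)} (total capacity 46)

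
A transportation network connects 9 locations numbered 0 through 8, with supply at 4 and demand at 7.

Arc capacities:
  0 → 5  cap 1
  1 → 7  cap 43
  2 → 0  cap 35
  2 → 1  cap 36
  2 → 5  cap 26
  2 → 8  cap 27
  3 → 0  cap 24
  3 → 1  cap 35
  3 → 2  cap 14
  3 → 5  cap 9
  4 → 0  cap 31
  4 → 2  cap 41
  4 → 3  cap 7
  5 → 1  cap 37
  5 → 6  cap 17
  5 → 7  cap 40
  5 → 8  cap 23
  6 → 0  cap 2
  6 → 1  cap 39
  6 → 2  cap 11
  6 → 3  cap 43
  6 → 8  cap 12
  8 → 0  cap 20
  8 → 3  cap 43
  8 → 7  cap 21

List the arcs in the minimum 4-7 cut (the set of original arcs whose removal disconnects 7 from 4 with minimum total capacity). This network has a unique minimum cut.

Min-cut arcs: {(0,5), (4,2), (4,3)} (total capacity 49)

augment #1: 4→0→5→7 push 1
augment #2: 4→2→1→7 push 36
augment #3: 4→2→5→7 push 5
augment #4: 4→3→1→7 push 7
max flow = 49; residual-reachable set from 4 gives S-side
cut edges (S→T): {(0,5), (4,2), (4,3)} total cap 49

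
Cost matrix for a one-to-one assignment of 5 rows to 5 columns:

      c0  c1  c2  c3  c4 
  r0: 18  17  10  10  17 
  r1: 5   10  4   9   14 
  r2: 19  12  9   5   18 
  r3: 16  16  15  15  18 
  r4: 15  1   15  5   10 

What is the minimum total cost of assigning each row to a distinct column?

optimal assignment: row0→col2 (cost 10), row1→col0 (cost 5), row2→col3 (cost 5), row3→col4 (cost 18), row4→col1 (cost 1)
total = 10 + 5 + 5 + 18 + 1 = 39

Minimum assignment cost: 39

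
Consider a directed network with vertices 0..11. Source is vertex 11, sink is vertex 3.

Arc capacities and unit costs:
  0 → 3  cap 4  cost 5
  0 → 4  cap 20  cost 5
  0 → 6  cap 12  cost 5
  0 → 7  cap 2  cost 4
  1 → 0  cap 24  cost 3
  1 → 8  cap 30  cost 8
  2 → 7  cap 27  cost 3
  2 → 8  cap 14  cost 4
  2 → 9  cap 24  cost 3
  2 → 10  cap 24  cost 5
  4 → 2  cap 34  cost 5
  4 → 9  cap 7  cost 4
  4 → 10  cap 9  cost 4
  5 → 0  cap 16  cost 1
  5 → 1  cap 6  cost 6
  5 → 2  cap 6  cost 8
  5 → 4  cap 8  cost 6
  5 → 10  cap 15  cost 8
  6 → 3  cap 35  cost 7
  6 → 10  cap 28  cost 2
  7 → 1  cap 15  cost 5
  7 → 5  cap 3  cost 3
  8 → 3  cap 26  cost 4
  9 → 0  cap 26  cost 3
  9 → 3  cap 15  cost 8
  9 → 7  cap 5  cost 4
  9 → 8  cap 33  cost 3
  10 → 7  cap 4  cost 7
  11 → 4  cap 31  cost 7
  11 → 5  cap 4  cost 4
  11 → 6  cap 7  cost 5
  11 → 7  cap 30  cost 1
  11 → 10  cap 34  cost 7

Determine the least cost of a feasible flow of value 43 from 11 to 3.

Minimum cost for 43 units: 714

shortest-cost path #1: 11→5→0→3 push 4 @ unit cost 10 (adds 40)
shortest-cost path #2: 11→6→3 push 7 @ unit cost 12 (adds 84)
shortest-cost path #3: 11→7→5→0→6→3 push 3 @ unit cost 17 (adds 51)
shortest-cost path #4: 11→4→9→8→3 push 7 @ unit cost 18 (adds 126)
shortest-cost path #5: 11→7→1→8→3 push 15 @ unit cost 18 (adds 270)
shortest-cost path #6: 11→4→2→8→3 push 4 @ unit cost 20 (adds 80)
shortest-cost path #7: 11→4→2→8→9→3 push 3 @ unit cost 21 (adds 63)
total cost = 714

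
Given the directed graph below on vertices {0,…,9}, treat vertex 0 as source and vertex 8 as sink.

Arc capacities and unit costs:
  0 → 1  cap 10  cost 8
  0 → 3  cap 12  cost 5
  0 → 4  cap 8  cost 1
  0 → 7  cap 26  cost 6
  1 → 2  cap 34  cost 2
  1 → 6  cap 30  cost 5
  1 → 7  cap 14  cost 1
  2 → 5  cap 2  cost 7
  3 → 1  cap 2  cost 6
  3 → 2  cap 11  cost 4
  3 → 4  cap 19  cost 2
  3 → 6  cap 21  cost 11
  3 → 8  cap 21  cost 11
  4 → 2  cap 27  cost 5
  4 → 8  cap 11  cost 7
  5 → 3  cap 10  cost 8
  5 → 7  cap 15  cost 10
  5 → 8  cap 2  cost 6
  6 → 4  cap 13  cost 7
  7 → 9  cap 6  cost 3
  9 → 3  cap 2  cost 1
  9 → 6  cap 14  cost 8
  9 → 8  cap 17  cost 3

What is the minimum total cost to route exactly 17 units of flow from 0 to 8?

shortest-cost path #1: 0→4→8 push 8 @ unit cost 8 (adds 64)
shortest-cost path #2: 0→7→9→8 push 6 @ unit cost 12 (adds 72)
shortest-cost path #3: 0→3→4→8 push 3 @ unit cost 14 (adds 42)
total cost = 178

Minimum cost for 17 units: 178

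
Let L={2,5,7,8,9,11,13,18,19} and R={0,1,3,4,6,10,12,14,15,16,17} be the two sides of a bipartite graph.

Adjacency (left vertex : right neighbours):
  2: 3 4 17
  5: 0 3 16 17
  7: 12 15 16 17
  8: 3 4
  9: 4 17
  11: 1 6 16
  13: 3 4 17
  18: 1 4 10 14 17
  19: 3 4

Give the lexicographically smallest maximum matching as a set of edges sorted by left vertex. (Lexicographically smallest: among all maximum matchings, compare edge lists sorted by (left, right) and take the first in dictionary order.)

Lex-smallest maximum matching: {(2,3), (5,0), (7,12), (8,4), (9,17), (11,1), (18,10)}

|M| = 7 (so the lex-smallest maximum matching has 7 edges)
process left vertices in ascending order; for each, take the smallest-labelled available neighbour that still permits 7 edges overall, or leave it unmatched if none does
lex-smallest matching: {2-3, 5-0, 7-12, 8-4, 9-17, 11-1, 18-10}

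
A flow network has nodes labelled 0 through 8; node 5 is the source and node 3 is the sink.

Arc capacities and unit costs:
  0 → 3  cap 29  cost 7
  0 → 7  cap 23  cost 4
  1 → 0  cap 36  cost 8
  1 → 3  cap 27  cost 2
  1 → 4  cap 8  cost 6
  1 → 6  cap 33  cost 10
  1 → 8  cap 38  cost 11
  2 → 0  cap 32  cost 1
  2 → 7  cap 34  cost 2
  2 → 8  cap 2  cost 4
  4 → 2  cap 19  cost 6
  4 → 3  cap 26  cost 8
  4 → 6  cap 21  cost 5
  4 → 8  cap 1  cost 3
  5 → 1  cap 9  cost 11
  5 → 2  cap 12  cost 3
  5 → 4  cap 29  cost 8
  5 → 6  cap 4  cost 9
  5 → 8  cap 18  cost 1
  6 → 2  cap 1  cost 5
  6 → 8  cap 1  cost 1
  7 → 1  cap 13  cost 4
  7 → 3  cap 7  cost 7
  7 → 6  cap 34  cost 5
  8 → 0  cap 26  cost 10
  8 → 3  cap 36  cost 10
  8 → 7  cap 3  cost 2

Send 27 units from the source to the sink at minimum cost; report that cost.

shortest-cost path #1: 5→8→7→1→3 push 3 @ unit cost 9 (adds 27)
shortest-cost path #2: 5→8→3 push 15 @ unit cost 11 (adds 165)
shortest-cost path #3: 5→2→0→3 push 9 @ unit cost 11 (adds 99)
total cost = 291

Minimum cost for 27 units: 291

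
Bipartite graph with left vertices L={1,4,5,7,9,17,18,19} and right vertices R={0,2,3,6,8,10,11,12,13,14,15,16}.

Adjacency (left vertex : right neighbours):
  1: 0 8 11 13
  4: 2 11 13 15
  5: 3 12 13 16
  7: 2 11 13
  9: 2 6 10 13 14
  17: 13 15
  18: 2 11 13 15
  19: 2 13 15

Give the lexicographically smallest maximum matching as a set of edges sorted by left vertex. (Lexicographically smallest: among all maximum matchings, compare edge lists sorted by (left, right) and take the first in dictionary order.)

|M| = 7 (so the lex-smallest maximum matching has 7 edges)
process left vertices in ascending order; for each, take the smallest-labelled available neighbour that still permits 7 edges overall, or leave it unmatched if none does
lex-smallest matching: {1-0, 4-2, 5-3, 7-11, 9-6, 17-13, 18-15}

Lex-smallest maximum matching: {(1,0), (4,2), (5,3), (7,11), (9,6), (17,13), (18,15)}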